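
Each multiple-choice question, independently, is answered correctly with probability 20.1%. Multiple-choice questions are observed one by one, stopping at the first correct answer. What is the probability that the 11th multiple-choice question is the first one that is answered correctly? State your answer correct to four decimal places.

Geometric (trials to first success), p = 0.201.
P(Y = 11) = (1−p)^10 · p = 0.10604 · 0.201 = 0.021314

0.0213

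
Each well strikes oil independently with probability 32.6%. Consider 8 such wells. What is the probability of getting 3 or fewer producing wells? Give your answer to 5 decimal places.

X ~ Binomial(8, 0.326); P(X ≤ 3) = Σ C(8,k) p^k (1−p)^(8−k) over k:
  k=0: C(8,0)·0.326^0·0.674^8 = 0.0425872
  k=1: C(8,1)·0.326^1·0.674^7 = 0.1647885
  k=2: C(8,2)·0.326^2·0.674^6 = 0.2789669
  k=3: C(8,3)·0.326^3·0.674^5 = 0.2698611
Total = 0.7562037

0.75620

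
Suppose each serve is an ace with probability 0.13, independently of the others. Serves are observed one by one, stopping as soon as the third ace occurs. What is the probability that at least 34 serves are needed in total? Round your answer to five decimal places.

Needing more than 33 serves ⇔ fewer than 3 successes in the first 33. With X ~ Binomial(33, 0.13), P(Y > 33) = P(X ≤ 2).
  k=0: C(33,0)·0.13^0·0.87^33 = 0.0100957
  k=1: C(33,1)·0.13^1·0.87^32 = 0.0497821
  k=2: C(33,2)·0.13^2·0.87^31 = 0.1190193
P(X ≤ 2) = 0.1788971

0.17890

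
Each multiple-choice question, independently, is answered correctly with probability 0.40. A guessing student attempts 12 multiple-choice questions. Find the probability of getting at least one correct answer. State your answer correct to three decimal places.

0.998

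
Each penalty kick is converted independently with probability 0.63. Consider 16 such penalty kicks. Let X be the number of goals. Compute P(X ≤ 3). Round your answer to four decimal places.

X ~ Binomial(16, 0.63); P(X ≤ 3) = Σ C(16,k) p^k (1−p)^(16−k) over k:
  k=0: C(16,0)·0.63^0·0.37^16 = 0.000000
  k=1: C(16,1)·0.63^1·0.37^15 = 0.000003
  k=2: C(16,2)·0.63^2·0.37^14 = 0.000043
  k=3: C(16,3)·0.63^3·0.37^13 = 0.000341
Total = 0.000387

0.0004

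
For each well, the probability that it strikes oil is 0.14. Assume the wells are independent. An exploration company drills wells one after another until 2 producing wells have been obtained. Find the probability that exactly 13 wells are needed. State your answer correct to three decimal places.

Y = trial on which the second success occurs; negative binomial, r=2, p=0.14.
P(Y=13) = C(12,1) · p^2 · (1−p)^11
= 12 · 0.0196 · 0.19032 = 0.04476

0.045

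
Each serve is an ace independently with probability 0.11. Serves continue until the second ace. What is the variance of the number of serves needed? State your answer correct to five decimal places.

Y = total serves until the second success; negative binomial with r=2, p=0.11.
Var(Y) = r(1−p)/p² = 2·0.89 / 0.11² = 147.1074380

147.10744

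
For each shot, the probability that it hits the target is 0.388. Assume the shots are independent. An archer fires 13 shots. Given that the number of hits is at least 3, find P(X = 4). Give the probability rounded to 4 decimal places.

0.2095

X ~ Binomial(13, 0.388). Want P(X=4 | X≥3) = P(X=4) / P(X≥3).
P(X=4) = C(13,4)·0.388^4·0.612^9 = 0.195162
P(X≥3) = 1 − 0.001690 − 0.013925 − 0.052969 = 0.931416
Ratio = 0.195162 / 0.931416 = 0.209533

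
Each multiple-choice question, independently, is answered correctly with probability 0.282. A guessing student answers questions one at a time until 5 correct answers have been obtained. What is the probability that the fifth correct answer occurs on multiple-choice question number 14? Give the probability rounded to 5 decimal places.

Y = trial on which the fifth success occurs; negative binomial, r=5, p=0.282.
P(Y=14) = C(13,4) · p^5 · (1−p)^9
= 715 · 0.0017834 · 0.050713 = 0.0646653

0.06467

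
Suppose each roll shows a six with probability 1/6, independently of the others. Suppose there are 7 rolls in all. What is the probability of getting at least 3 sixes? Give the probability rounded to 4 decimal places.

0.0958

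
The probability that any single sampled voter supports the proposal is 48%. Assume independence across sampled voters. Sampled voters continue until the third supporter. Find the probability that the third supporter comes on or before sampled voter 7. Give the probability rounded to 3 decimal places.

0.739

Finishing within 7 sampled voters ⇔ at least 3 successes in the first 7. With X ~ Binomial(7, 0.48), P(Y ≤ 7) = 1 − P(X ≤ 2).
  k=0: C(7,0)·0.48^0·0.52^7 = 0.01028
  k=1: C(7,1)·0.48^1·0.52^6 = 0.06643
  k=2: C(7,2)·0.48^2·0.52^5 = 0.18396
1 − 0.26067 = 0.73933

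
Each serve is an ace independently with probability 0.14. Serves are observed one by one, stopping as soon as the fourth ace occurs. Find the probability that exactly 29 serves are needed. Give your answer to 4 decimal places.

0.0290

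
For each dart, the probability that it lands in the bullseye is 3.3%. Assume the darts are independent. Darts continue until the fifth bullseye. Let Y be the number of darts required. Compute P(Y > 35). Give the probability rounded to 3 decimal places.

0.994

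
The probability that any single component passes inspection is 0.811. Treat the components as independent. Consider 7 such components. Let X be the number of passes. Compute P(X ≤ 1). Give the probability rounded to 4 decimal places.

0.0003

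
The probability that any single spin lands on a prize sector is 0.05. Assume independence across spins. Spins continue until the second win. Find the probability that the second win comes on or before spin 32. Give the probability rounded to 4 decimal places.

0.4800

Finishing within 32 spins ⇔ at least 2 successes in the first 32. With X ~ Binomial(32, 0.05), P(Y ≤ 32) = 1 − P(X ≤ 1).
  k=0: C(32,0)·0.05^0·0.95^32 = 0.193711
  k=1: C(32,1)·0.05^1·0.95^31 = 0.326251
1 − 0.519962 = 0.480038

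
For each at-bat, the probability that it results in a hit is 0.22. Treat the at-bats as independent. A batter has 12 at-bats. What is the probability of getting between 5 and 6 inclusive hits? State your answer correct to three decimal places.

X ~ Binomial(12, 0.22); P(5 ≤ X ≤ 6) = Σ C(12,k) p^k (1−p)^(12−k) over k:
  k=5: C(12,5)·0.22^5·0.78^7 = 0.07170
  k=6: C(12,6)·0.22^6·0.78^6 = 0.02359
Total = 0.09529

0.095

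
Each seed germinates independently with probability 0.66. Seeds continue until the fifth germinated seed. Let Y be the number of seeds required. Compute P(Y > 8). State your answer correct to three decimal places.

Needing more than 8 seeds ⇔ fewer than 5 successes in the first 8. With X ~ Binomial(8, 0.66), P(Y > 8) = P(X ≤ 4).
  k=0: C(8,0)·0.66^0·0.34^8 = 0.00018
  k=1: C(8,1)·0.66^1·0.34^7 = 0.00277
  k=2: C(8,2)·0.66^2·0.34^6 = 0.01884
  k=3: C(8,3)·0.66^3·0.34^5 = 0.07315
  k=4: C(8,4)·0.66^4·0.34^4 = 0.17750
P(X ≤ 4) = 0.27244

0.272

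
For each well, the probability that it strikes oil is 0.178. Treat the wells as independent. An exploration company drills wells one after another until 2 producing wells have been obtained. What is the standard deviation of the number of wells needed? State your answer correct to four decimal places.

7.2033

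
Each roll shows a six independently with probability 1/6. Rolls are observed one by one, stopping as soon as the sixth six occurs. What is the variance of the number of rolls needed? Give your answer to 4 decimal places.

Y = total rolls until the sixth success; negative binomial with r=6, p=0.166667.
Var(Y) = r(1−p)/p² = 6·0.833333 / 0.166667² = 180.000000

180.0000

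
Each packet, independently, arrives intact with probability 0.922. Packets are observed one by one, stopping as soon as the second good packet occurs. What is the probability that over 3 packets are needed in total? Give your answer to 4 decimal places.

0.0173

Needing more than 3 packets ⇔ fewer than 2 successes in the first 3. With X ~ Binomial(3, 0.922), P(Y > 3) = P(X ≤ 1).
  k=0: C(3,0)·0.922^0·0.078^3 = 0.000475
  k=1: C(3,1)·0.922^1·0.078^2 = 0.016828
P(X ≤ 1) = 0.017303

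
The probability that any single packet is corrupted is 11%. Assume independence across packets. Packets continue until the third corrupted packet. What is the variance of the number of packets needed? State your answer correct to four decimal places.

220.6612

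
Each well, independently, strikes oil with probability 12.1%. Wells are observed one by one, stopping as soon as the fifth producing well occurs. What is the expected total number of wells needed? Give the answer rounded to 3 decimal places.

Y = total wells until the fifth success; negative binomial with r=5, p=0.121.
E[Y] = r / p = 5 / 0.121 = 41.32231

41.322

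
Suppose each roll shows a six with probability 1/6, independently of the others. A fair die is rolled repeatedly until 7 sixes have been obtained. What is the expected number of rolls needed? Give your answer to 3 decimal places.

42.000

Y = total rolls until the seventh success; negative binomial with r=7, p=0.166667.
E[Y] = r / p = 7 / 0.166667 = 42.00000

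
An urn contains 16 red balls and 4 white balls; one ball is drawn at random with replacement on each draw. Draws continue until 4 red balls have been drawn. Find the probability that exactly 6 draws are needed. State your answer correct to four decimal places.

0.1638

Y = trial on which the fourth success occurs; negative binomial, r=4, p=0.80.
P(Y=6) = C(5,3) · p^4 · (1−p)^2
= 10 · 0.4096 · 0.04 = 0.163840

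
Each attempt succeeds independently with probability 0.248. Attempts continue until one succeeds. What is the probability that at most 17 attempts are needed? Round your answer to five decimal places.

Y = number of attempts to the first success; geometric, p = 0.248.
P(Y ≤ 17) = 1 − (1−p)^17 = 1 − 0.0078651 = 0.9921349

0.99213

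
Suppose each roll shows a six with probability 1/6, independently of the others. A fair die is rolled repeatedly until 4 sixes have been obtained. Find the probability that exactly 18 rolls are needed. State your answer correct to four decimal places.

Y = trial on which the fourth success occurs; negative binomial, r=4, p=0.166667.
P(Y=18) = C(17,3) · p^4 · (1−p)^14
= 680 · 0.0007716 · 0.077887 = 0.040866

0.0409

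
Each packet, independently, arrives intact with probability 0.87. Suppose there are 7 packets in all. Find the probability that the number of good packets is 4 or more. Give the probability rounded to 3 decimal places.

X ~ Binomial(7, 0.87); P(X ≥ 4) = Σ C(7,k) p^k (1−p)^(7−k) over k:
  k=4: C(7,4)·0.87^4·0.13^3 = 0.04405
  k=5: C(7,5)·0.87^5·0.13^2 = 0.17689
  k=6: C(7,6)·0.87^6·0.13^1 = 0.39460
  k=7: C(7,7)·0.87^7·0.13^0 = 0.37725
Total = 0.99280

0.993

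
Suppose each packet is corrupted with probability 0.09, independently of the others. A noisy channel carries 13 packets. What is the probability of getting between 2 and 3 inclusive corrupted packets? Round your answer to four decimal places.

X ~ Binomial(13, 0.09); P(2 ≤ X ≤ 3) = Σ C(13,k) p^k (1−p)^(13−k) over k:
  k=2: C(13,2)·0.09^2·0.91^11 = 0.223890
  k=3: C(13,3)·0.09^3·0.91^10 = 0.081191
Total = 0.305081

0.3051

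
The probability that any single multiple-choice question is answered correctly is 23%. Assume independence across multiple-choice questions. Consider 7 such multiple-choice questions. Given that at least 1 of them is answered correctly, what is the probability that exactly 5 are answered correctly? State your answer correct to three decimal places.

X ~ Binomial(7, 0.23). Want P(X=5 | X≥1) = P(X=5) / P(X≥1).
P(X=5) = C(7,5)·0.23^5·0.77^2 = 0.00801
P(X≥1) = 1 − 0.16049 = 0.83951
Ratio = 0.00801 / 0.83951 = 0.00955

0.010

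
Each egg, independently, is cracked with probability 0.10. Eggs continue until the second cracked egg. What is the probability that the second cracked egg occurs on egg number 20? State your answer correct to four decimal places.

0.0285

Y = trial on which the second success occurs; negative binomial, r=2, p=0.10.
P(Y=20) = C(19,1) · p^2 · (1−p)^18
= 19 · 0.01 · 0.15009 = 0.028518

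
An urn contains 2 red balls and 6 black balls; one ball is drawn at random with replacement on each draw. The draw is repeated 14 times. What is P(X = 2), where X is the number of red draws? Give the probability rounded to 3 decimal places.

X ~ Binomial(n=14, p=0.25).
P(X=2) = C(14,2) · p^2 · (1−p)^12
= 91 · 0.0625 · 0.031676 = 0.18016

0.180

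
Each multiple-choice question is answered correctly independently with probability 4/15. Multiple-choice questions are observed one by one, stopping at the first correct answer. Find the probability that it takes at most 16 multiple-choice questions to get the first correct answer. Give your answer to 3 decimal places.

0.993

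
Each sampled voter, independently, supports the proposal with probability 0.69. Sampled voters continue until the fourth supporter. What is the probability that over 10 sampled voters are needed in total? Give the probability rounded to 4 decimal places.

0.0129

Needing more than 10 sampled voters ⇔ fewer than 4 successes in the first 10. With X ~ Binomial(10, 0.69), P(Y > 10) = P(X ≤ 3).
  k=0: C(10,0)·0.69^0·0.31^10 = 0.000008
  k=1: C(10,1)·0.69^1·0.31^9 = 0.000182
  k=2: C(10,2)·0.69^2·0.31^8 = 0.001827
  k=3: C(10,3)·0.69^3·0.31^7 = 0.010846
P(X ≤ 3) = 0.012864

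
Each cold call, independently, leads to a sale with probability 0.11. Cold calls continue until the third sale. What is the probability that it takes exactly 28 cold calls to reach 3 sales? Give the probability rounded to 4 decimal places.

0.0254

Y = trial on which the third success occurs; negative binomial, r=3, p=0.11.
P(Y=28) = C(27,2) · p^3 · (1−p)^25
= 351 · 0.001331 · 0.054294 = 0.025365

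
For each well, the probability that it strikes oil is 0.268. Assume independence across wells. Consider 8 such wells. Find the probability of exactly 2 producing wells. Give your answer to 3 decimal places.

0.309

X ~ Binomial(n=8, p=0.268).
P(X=2) = C(8,2) · p^2 · (1−p)^6
= 28 · 0.071824 · 0.15384 = 0.30938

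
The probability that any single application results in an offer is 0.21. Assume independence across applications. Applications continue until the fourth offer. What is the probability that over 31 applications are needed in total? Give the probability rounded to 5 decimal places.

0.08485

Needing more than 31 applications ⇔ fewer than 4 successes in the first 31. With X ~ Binomial(31, 0.21), P(Y > 31) = P(X ≤ 3).
  k=0: C(31,0)·0.21^0·0.79^31 = 0.0006706
  k=1: C(31,1)·0.21^1·0.79^30 = 0.0055258
  k=2: C(31,2)·0.21^2·0.79^29 = 0.0220332
  k=3: C(31,3)·0.21^3·0.79^28 = 0.0566169
P(X ≤ 3) = 0.0848464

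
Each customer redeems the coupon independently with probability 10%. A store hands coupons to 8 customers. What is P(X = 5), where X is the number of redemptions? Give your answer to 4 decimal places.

X ~ Binomial(n=8, p=0.10).
P(X=5) = C(8,5) · p^5 · (1−p)^3
= 56 · 1e-05 · 0.729 = 0.000408

0.0004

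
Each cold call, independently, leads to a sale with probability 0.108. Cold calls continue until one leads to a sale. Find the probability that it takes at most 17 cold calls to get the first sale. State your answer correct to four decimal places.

0.8567

Y = number of cold calls to the first success; geometric, p = 0.108.
P(Y ≤ 17) = 1 − (1−p)^17 = 1 − 0.143286 = 0.856714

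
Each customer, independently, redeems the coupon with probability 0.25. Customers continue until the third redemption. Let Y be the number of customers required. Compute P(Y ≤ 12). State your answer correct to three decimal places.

Finishing within 12 customers ⇔ at least 3 successes in the first 12. With X ~ Binomial(12, 0.25), P(Y ≤ 12) = 1 − P(X ≤ 2).
  k=0: C(12,0)·0.25^0·0.75^12 = 0.03168
  k=1: C(12,1)·0.25^1·0.75^11 = 0.12671
  k=2: C(12,2)·0.25^2·0.75^10 = 0.23229
1 − 0.39068 = 0.60932

0.609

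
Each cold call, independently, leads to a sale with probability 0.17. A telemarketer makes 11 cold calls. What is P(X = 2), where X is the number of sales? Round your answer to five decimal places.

0.29714

X ~ Binomial(n=11, p=0.17).
P(X=2) = C(11,2) · p^2 · (1−p)^9
= 55 · 0.0289 · 0.18694 = 0.2971415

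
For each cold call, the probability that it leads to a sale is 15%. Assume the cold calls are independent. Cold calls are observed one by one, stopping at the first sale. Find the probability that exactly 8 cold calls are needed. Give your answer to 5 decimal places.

Geometric (trials to first success), p = 0.15.
P(Y = 8) = (1−p)^7 · p = 0.32058 · 0.15 = 0.0480866

0.04809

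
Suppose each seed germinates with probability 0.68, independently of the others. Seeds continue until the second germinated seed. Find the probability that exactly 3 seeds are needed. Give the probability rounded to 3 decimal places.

0.296

Y = trial on which the second success occurs; negative binomial, r=2, p=0.68.
P(Y=3) = C(2,1) · p^2 · (1−p)^1
= 2 · 0.4624 · 0.32 = 0.29594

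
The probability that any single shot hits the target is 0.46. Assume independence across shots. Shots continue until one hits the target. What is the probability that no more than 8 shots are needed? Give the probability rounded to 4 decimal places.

Y = number of shots to the first success; geometric, p = 0.46.
P(Y ≤ 8) = 1 − (1−p)^8 = 1 − 0.007230 = 0.992770

0.9928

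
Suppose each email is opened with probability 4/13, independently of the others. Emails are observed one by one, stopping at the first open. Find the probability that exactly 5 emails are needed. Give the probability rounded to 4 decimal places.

0.0707

Geometric (trials to first success), p = 0.307692.
P(Y = 5) = (1−p)^4 · p = 0.22972 · 0.307692 = 0.070683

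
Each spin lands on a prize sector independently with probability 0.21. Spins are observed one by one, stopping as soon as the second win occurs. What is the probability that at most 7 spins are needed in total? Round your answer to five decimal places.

0.45062

Finishing within 7 spins ⇔ at least 2 successes in the first 7. With X ~ Binomial(7, 0.21), P(Y ≤ 7) = 1 − P(X ≤ 1).
  k=0: C(7,0)·0.21^0·0.79^7 = 0.1920391
  k=1: C(7,1)·0.21^1·0.79^6 = 0.3573386
1 − 0.5493776 = 0.4506224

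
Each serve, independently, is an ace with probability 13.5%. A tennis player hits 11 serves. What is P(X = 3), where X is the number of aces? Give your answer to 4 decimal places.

0.1272

X ~ Binomial(n=11, p=0.135).
P(X=3) = C(11,3) · p^3 · (1−p)^8
= 165 · 0.0024604 · 0.31342 = 0.127237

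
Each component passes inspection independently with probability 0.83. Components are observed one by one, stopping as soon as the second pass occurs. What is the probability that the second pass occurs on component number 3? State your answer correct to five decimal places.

Y = trial on which the second success occurs; negative binomial, r=2, p=0.83.
P(Y=3) = C(2,1) · p^2 · (1−p)^1
= 2 · 0.6889 · 0.17 = 0.2342260

0.23423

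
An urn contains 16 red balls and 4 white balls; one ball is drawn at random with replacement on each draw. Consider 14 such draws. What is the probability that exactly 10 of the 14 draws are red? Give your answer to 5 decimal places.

X ~ Binomial(n=14, p=0.80).
P(X=10) = C(14,10) · p^10 · (1−p)^4
= 1001 · 0.10737 · 0.0016 = 0.1719705

0.17197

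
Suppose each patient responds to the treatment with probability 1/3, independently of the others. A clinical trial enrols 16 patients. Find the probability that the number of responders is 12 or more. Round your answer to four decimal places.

0.0008

X ~ Binomial(16, 0.333333); P(X ≥ 12) = Σ C(16,k) p^k (1−p)^(16−k) over k:
  k=12: C(16,12)·0.333333^12·0.666667^4 = 0.000676
  k=13: C(16,13)·0.333333^13·0.666667^3 = 0.000104
  k=14: C(16,14)·0.333333^14·0.666667^2 = 0.000011
  k=15: C(16,15)·0.333333^15·0.666667^1 = 0.000001
  k=16: C(16,16)·0.333333^16·0.666667^0 = 0.000000
Total = 0.000792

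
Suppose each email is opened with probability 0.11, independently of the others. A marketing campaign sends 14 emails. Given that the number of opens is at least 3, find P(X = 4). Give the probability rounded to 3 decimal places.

X ~ Binomial(14, 0.11). Want P(X=4 | X≥3) = P(X=4) / P(X≥3).
P(X=4) = C(14,4)·0.11^4·0.89^10 = 0.04570
P(X≥3) = 1 − 0.19564 − 0.33853 − 0.27196 = 0.19387
Ratio = 0.04570 / 0.19387 = 0.23572

0.236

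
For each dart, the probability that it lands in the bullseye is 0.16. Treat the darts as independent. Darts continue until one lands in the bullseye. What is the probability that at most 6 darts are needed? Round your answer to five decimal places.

0.64870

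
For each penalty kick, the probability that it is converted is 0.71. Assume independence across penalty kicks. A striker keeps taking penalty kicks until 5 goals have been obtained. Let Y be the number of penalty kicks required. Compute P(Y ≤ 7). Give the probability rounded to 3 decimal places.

0.670

Finishing within 7 penalty kicks ⇔ at least 5 successes in the first 7. With X ~ Binomial(7, 0.71), P(Y ≤ 7) = 1 − P(X ≤ 4).
  k=0: C(7,0)·0.71^0·0.29^7 = 0.00017
  k=1: C(7,1)·0.71^1·0.29^6 = 0.00296
  k=2: C(7,2)·0.71^2·0.29^5 = 0.02171
  k=3: C(7,3)·0.71^3·0.29^4 = 0.08860
  k=4: C(7,4)·0.71^4·0.29^3 = 0.21692
1 − 0.33036 = 0.66964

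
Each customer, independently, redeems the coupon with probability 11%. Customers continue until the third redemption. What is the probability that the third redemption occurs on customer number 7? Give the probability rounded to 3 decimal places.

Y = trial on which the third success occurs; negative binomial, r=3, p=0.11.
P(Y=7) = C(6,2) · p^3 · (1−p)^4
= 15 · 0.001331 · 0.62742 = 0.01253

0.013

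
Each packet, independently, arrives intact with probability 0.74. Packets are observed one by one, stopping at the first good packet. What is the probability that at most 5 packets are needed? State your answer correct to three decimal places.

0.999

Y = number of packets to the first success; geometric, p = 0.74.
P(Y ≤ 5) = 1 − (1−p)^5 = 1 − 0.00119 = 0.99881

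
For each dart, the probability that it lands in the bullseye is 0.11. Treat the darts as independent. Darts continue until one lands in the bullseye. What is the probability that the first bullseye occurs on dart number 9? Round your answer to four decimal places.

0.0433

Geometric (trials to first success), p = 0.11.
P(Y = 9) = (1−p)^8 · p = 0.39366 · 0.11 = 0.043302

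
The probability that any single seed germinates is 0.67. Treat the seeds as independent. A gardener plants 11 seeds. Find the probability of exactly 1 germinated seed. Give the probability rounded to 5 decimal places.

0.00011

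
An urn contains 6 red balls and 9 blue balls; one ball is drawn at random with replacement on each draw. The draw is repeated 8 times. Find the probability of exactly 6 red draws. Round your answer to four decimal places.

X ~ Binomial(n=8, p=0.40).
P(X=6) = C(8,6) · p^6 · (1−p)^2
= 28 · 0.004096 · 0.36 = 0.041288

0.0413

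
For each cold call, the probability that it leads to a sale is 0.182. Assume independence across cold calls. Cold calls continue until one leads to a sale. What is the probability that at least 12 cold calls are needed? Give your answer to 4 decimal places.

0.1097

Y = number of cold calls to the first success; geometric, p = 0.182.
P(Y > 11) = P(first 11 all fail) = (1−p)^11 = 0.109720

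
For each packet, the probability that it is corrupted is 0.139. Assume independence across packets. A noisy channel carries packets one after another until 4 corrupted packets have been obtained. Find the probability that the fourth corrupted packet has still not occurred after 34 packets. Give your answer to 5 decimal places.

Needing more than 34 packets ⇔ fewer than 4 successes in the first 34. With X ~ Binomial(34, 0.139), P(Y > 34) = P(X ≤ 3).
  k=0: C(34,0)·0.139^0·0.861^34 = 0.0061675
  k=1: C(34,1)·0.139^1·0.861^33 = 0.0338530
  k=2: C(34,2)·0.139^2·0.861^32 = 0.0901765
  k=3: C(34,3)·0.139^3·0.861^31 = 0.1552865
P(X ≤ 3) = 0.2854835

0.28548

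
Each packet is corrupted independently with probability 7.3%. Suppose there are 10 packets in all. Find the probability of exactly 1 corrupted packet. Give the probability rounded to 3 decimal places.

X ~ Binomial(n=10, p=0.073).
P(X=1) = C(10,1) · p^1 · (1−p)^9
= 10 · 0.073 · 0.5055 = 0.36901

0.369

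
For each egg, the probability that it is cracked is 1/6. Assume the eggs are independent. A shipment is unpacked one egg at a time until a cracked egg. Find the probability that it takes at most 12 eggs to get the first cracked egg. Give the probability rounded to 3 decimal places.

Y = number of eggs to the first success; geometric, p = 0.166667.
P(Y ≤ 12) = 1 − (1−p)^12 = 1 − 0.11216 = 0.88784

0.888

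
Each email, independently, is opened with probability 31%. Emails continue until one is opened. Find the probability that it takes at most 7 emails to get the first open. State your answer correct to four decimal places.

0.9255

Y = number of emails to the first success; geometric, p = 0.31.
P(Y ≤ 7) = 1 − (1−p)^7 = 1 − 0.074464 = 0.925536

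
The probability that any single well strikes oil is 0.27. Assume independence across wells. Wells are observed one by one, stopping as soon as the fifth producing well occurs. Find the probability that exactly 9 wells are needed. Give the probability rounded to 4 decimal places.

0.0285

Y = trial on which the fifth success occurs; negative binomial, r=5, p=0.27.
P(Y=9) = C(8,4) · p^5 · (1−p)^4
= 70 · 0.0014349 · 0.28398 = 0.028524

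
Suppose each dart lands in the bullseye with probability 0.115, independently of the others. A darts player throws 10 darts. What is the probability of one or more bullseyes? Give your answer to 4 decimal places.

0.7053

P(at least one) = 1 − P(none) = 1 − (1 − 0.115)^10
= 1 − 0.294736 = 0.705264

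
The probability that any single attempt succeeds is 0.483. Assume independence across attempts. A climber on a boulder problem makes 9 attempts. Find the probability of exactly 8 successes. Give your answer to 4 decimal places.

X ~ Binomial(n=9, p=0.483).
P(X=8) = C(9,8) · p^8 · (1−p)^1
= 9 · 0.0029619 · 0.517 = 0.013782

0.0138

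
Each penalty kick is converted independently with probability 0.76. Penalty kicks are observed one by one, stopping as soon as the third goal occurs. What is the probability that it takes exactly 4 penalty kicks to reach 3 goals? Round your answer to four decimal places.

Y = trial on which the third success occurs; negative binomial, r=3, p=0.76.
P(Y=4) = C(3,2) · p^3 · (1−p)^1
= 3 · 0.43898 · 0.24 = 0.316063

0.3161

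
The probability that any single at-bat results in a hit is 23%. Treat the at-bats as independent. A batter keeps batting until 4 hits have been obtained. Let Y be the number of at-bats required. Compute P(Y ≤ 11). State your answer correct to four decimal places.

Finishing within 11 at-bats ⇔ at least 4 successes in the first 11. With X ~ Binomial(11, 0.23), P(Y ≤ 11) = 1 − P(X ≤ 3).
  k=0: C(11,0)·0.23^0·0.77^11 = 0.056415
  k=1: C(11,1)·0.23^1·0.77^10 = 0.185365
  k=2: C(11,2)·0.23^2·0.77^9 = 0.276844
  k=3: C(11,3)·0.23^3·0.77^8 = 0.248081
1 − 0.766705 = 0.233295

0.2333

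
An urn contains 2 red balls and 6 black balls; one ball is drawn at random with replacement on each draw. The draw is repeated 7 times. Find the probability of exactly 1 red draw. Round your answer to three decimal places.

0.311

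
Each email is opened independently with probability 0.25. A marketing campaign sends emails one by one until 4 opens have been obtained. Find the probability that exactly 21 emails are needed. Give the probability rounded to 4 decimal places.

Y = trial on which the fourth success occurs; negative binomial, r=4, p=0.25.
P(Y=21) = C(20,3) · p^4 · (1−p)^17
= 1140 · 0.0039062 · 0.0075169 = 0.033474

0.0335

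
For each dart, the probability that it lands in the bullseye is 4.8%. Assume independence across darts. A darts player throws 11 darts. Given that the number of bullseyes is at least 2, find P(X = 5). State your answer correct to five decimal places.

0.00092

X ~ Binomial(11, 0.048). Want P(X=5 | X≥2) = P(X=5) / P(X≥2).
P(X=5) = C(11,5)·0.048^5·0.952^6 = 0.0000876
P(X≥2) = 1 − 0.5821118 − 0.3228519 = 0.0950362
Ratio = 0.0000876 / 0.0950362 = 0.0009221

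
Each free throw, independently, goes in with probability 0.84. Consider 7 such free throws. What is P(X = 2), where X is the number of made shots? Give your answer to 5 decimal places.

0.00155

X ~ Binomial(n=7, p=0.84).
P(X=2) = C(7,2) · p^2 · (1−p)^5
= 21 · 0.7056 · 0.00010486 = 0.0015537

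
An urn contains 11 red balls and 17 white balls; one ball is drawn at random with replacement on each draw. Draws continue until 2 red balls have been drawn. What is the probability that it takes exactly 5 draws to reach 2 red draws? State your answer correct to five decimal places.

Y = trial on which the second success occurs; negative binomial, r=2, p=0.392857.
P(Y=5) = C(4,1) · p^2 · (1−p)^3
= 4 · 0.15434 · 0.22381 = 0.1381662

0.13817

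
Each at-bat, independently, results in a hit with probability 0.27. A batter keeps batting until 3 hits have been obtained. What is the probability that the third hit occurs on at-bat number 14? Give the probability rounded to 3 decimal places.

0.048

Y = trial on which the third success occurs; negative binomial, r=3, p=0.27.
P(Y=14) = C(13,2) · p^3 · (1−p)^11
= 78 · 0.019683 · 0.031373 = 0.04817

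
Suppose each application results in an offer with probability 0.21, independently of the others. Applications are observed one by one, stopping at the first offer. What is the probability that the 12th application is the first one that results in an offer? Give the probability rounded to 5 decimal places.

Geometric (trials to first success), p = 0.21.
P(Y = 12) = (1−p)^11 · p = 0.074799 · 0.21 = 0.0157079

0.01571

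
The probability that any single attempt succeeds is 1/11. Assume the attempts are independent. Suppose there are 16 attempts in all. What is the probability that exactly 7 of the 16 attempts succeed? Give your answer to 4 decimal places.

0.0002

X ~ Binomial(n=16, p=0.090909).
P(X=7) = C(16,7) · p^7 · (1−p)^9
= 11440 · 5.1316e-08 · 0.4241 = 0.000249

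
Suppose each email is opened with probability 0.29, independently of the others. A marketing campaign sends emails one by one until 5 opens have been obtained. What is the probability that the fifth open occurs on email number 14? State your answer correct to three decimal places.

0.067

Y = trial on which the fifth success occurs; negative binomial, r=5, p=0.29.
P(Y=14) = C(13,4) · p^5 · (1−p)^9
= 715 · 0.0020511 · 0.045849 = 0.06724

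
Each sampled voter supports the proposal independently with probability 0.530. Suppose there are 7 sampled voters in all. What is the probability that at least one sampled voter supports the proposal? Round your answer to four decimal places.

0.9949

P(at least one) = 1 − P(none) = 1 − (1 − 0.53)^7
= 1 − 0.005066 = 0.994934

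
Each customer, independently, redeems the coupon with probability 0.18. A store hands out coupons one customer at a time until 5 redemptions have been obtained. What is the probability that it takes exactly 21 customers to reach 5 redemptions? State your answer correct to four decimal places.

0.0383

Y = trial on which the fifth success occurs; negative binomial, r=5, p=0.18.
P(Y=21) = C(20,4) · p^5 · (1−p)^16
= 4845 · 0.00018896 · 0.041785 = 0.038254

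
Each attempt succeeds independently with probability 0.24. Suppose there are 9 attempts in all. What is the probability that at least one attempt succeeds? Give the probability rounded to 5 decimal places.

0.91541

P(at least one) = 1 − P(none) = 1 − (1 − 0.24)^9
= 1 − 0.0845906 = 0.9154094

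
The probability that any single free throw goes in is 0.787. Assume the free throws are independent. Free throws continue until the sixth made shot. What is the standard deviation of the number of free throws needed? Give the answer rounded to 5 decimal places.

Y = total free throws until the sixth success; negative binomial with r=6, p=0.787.
SD(Y) = √[r(1−p)/p²] = √(2.0633903) = 1.4364506

1.43645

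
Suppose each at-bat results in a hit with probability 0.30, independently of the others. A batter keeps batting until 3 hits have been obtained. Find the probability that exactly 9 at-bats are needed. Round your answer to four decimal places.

0.0889

Y = trial on which the third success occurs; negative binomial, r=3, p=0.30.
P(Y=9) = C(8,2) · p^3 · (1−p)^6
= 28 · 0.027 · 0.11765 = 0.088943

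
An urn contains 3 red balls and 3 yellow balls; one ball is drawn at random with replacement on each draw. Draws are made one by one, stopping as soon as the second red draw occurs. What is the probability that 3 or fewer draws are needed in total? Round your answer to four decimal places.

0.5000

Finishing within 3 draws ⇔ at least 2 successes in the first 3. With X ~ Binomial(3, 0.50), P(Y ≤ 3) = 1 − P(X ≤ 1).
  k=0: C(3,0)·0.50^0·0.50^3 = 0.125000
  k=1: C(3,1)·0.50^1·0.50^2 = 0.375000
1 − 0.500000 = 0.500000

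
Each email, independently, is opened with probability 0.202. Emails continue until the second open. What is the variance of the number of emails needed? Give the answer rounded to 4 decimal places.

Y = total emails until the second success; negative binomial with r=2, p=0.202.
Var(Y) = r(1−p)/p² = 2·0.798 / 0.202² = 39.113812

39.1138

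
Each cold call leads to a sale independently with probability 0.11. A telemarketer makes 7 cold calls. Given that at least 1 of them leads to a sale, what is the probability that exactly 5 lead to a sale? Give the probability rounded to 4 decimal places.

X ~ Binomial(7, 0.11). Want P(X=5 | X≥1) = P(X=5) / P(X≥1).
P(X=5) = C(7,5)·0.11^5·0.89^2 = 0.000268
P(X≥1) = 1 − 0.442313 = 0.557687
Ratio = 0.000268 / 0.557687 = 0.000480

0.0005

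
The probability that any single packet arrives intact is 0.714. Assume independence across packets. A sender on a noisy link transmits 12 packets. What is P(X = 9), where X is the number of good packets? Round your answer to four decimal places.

0.2482

X ~ Binomial(n=12, p=0.714).
P(X=9) = C(12,9) · p^9 · (1−p)^3
= 220 · 0.048226 · 0.023394 = 0.248202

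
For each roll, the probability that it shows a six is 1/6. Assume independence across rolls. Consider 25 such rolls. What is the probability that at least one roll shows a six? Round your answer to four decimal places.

P(at least one) = 1 − P(none) = 1 − (1 − 0.166667)^25
= 1 − 0.010483 = 0.989517

0.9895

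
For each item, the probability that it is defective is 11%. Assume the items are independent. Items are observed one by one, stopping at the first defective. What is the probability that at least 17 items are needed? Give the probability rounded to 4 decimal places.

0.1550

Y = number of items to the first success; geometric, p = 0.11.
P(Y > 16) = P(first 16 all fail) = (1−p)^16 = 0.154967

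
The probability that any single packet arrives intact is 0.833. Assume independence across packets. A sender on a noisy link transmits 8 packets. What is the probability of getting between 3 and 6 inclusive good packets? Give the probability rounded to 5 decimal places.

0.39592

X ~ Binomial(8, 0.833); P(3 ≤ X ≤ 6) = Σ C(8,k) p^k (1−p)^(8−k) over k:
  k=3: C(8,3)·0.833^3·0.167^5 = 0.0042044
  k=4: C(8,4)·0.833^4·0.167^4 = 0.0262146
  k=5: C(8,5)·0.833^5·0.167^3 = 0.1046074
  k=6: C(8,6)·0.833^6·0.167^2 = 0.2608921
Total = 0.3959186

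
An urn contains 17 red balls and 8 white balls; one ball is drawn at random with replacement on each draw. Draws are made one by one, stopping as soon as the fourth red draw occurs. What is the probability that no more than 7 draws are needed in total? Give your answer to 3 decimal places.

0.847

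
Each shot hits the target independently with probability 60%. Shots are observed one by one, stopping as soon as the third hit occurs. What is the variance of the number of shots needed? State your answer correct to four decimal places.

3.3333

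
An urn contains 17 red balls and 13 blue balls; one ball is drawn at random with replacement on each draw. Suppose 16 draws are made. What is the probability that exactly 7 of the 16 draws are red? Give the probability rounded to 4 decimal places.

0.1156

X ~ Binomial(n=16, p=0.566667).
P(X=7) = C(16,7) · p^7 · (1−p)^9
= 11440 · 0.018763 · 0.00053876 = 0.115643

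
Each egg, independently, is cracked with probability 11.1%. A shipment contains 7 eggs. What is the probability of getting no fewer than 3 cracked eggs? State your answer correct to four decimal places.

X ~ Binomial(7, 0.111); P(X ≥ 3) = Σ C(7,k) p^k (1−p)^(7−k) over k:
  k=3: C(7,3)·0.111^3·0.889^4 = 0.029898
  k=4: C(7,4)·0.111^4·0.889^3 = 0.003733
  k=5: C(7,5)·0.111^5·0.889^2 = 0.000280
  k=6: C(7,6)·0.111^6·0.889^1 = 0.000012
  k=7: C(7,7)·0.111^7·0.889^0 = 0.000000
Total = 0.033923

0.0339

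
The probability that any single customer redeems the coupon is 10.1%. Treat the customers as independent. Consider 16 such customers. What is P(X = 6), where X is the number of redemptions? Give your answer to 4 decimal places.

0.0029

X ~ Binomial(n=16, p=0.101).
P(X=6) = C(16,6) · p^6 · (1−p)^10
= 8008 · 1.0615e-06 · 0.34482 = 0.002931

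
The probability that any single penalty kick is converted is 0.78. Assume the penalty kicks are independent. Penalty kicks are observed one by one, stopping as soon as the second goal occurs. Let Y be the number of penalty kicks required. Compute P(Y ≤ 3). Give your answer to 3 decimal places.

0.876

Finishing within 3 penalty kicks ⇔ at least 2 successes in the first 3. With X ~ Binomial(3, 0.78), P(Y ≤ 3) = 1 − P(X ≤ 1).
  k=0: C(3,0)·0.78^0·0.22^3 = 0.01065
  k=1: C(3,1)·0.78^1·0.22^2 = 0.11326
1 − 0.12390 = 0.87610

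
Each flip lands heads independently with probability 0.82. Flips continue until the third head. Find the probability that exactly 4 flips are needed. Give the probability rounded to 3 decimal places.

0.298

Y = trial on which the third success occurs; negative binomial, r=3, p=0.82.
P(Y=4) = C(3,2) · p^3 · (1−p)^1
= 3 · 0.55137 · 0.18 = 0.29774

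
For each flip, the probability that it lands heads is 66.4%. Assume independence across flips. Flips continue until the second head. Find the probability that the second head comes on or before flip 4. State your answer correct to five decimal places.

0.88650

Finishing within 4 flips ⇔ at least 2 successes in the first 4. With X ~ Binomial(4, 0.664), P(Y ≤ 4) = 1 − P(X ≤ 1).
  k=0: C(4,0)·0.664^0·0.336^4 = 0.0127455
  k=1: C(4,1)·0.664^1·0.336^3 = 0.1007502
1 − 0.1134957 = 0.8865043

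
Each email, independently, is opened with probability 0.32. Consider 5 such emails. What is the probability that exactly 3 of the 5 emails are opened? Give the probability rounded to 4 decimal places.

0.1515

X ~ Binomial(n=5, p=0.32).
P(X=3) = C(5,3) · p^3 · (1−p)^2
= 10 · 0.032768 · 0.4624 = 0.151519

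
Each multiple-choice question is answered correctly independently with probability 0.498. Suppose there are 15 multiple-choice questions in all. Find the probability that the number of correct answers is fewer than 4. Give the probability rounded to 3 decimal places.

0.018

X ~ Binomial(15, 0.498); P(X ≤ 3) = Σ C(15,k) p^k (1−p)^(15−k) over k:
  k=0: C(15,0)·0.498^0·0.502^15 = 0.00003
  k=1: C(15,1)·0.498^1·0.502^14 = 0.00048
  k=2: C(15,2)·0.498^2·0.502^13 = 0.00335
  k=3: C(15,3)·0.498^3·0.502^12 = 0.01439
Total = 0.01826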